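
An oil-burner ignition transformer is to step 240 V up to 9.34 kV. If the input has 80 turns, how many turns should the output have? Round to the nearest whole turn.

N_out = 3113 turns

N_out/N_in = V_out/V_in, so N_out = 80 × 9340/240 = 3113.3 ≈ 3113 turns.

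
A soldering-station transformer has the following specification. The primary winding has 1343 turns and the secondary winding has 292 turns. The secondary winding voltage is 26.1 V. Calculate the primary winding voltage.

V_p ≈ 120 V

V_p/V_s = N_p/N_s, so V_p = 26.1 × 1343/292 = 120 V.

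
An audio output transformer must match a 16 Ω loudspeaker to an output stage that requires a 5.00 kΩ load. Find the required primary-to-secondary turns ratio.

Z_p/Z_s = (N_p/N_s)², so N_p/N_s = √(5000/16) = √312 = 17.7.

N_p/N_s ≈ 17.7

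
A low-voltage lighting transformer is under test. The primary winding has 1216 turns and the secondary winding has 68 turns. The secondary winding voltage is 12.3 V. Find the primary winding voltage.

V_p/V_s = N_p/N_s, so V_p = 12.3 × 1216/68 = 220 V.

V_p ≈ 220 V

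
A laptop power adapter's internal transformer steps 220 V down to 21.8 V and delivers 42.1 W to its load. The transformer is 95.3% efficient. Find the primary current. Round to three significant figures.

I_p ≈ 0.201 A

P_in = P_out/η = 42.1/0.953 = 44.176 W.
I_p = P_in/V_p = 44.176/220 = 0.201 A.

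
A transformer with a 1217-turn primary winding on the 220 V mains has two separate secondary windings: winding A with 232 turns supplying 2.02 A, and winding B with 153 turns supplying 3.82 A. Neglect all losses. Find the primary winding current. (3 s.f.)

V_A = 220 × 232/1217 = 41.939 V; V_B = 220 × 153/1217 = 27.658 V.
P_out = V_A I_A + V_B I_B = 41.939×2.02 + 27.658×3.82 = 84.717 + 105.65 = 190.37 W.
Ideal ⇒ P_in = P_out, so I_p = P_out/V_p = 190.37/220 = 0.865 A.

I_p ≈ 0.865 A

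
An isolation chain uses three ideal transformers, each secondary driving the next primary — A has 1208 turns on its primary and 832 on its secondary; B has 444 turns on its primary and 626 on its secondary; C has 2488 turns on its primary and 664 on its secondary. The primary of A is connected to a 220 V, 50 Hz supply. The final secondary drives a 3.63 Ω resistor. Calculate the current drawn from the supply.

I_supply ≈ 4.07 A

Secondary of A: V = 220.00 × 832/1208 = 151.52 V.
Secondary of B: V = 151.52 × 626/444 = 213.63 V.
Secondary of C: V = 213.63 × 664/2488 = 57.015 V.
I_load = 57.015/3.63 = 15.707 A, so P_out = 57.015 × 15.707 = 895.51 W.
All ideal ⇒ P_in = P_out, so I_supply = 895.51/220 = 4.07 A.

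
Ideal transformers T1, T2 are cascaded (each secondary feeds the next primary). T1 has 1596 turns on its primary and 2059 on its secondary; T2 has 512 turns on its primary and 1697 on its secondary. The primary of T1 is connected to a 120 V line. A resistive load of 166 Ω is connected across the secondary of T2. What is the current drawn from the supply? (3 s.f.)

Secondary of T1: V = 120.00 × 2059/1596 = 154.81 V.
Secondary of T2: V = 154.81 × 1697/512 = 513.12 V.
I_load = 513.12/166 = 3.0911 A, so P_out = 513.12 × 3.0911 = 1586.1 W.
All ideal ⇒ P_in = P_out, so I_supply = 1586.1/120 = 13.2 A.

I_supply ≈ 13.2 A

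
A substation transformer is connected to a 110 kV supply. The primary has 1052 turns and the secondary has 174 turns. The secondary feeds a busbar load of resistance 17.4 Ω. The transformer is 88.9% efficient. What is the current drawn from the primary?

I_p ≈ 195 A

V_s = 110000 × 174/1052 = 18194 V.
I_s = V_s/R = 18194/17.4 = 1045.6 A.
P_out = V_s I_s = 18194 × 1045.6 = 1.9024×10^7 W.
P_in = P_out/η = 1.9024×10^7/0.889 = 2.1399×10^7 W.
I_p = P_in/V_p = 2.1399×10^7/110000 = 195 A.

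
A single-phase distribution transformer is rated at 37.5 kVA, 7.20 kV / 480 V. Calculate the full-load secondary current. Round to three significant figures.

I_s = S/V_s = 37500/480 = 78.1 A.

I_s ≈ 78.1 A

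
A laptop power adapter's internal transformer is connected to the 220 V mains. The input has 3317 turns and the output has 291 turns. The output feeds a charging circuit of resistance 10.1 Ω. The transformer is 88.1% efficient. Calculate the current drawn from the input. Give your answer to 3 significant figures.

I_in ≈ 0.190 A

V_out = 220 × 291/3317 = 19.301 V.
I_out = V_out/R = 19.301/10.1 = 1.9109 A.
P_out = V_out I_out = 19.301 × 1.9109 = 36.882 W.
P_in = P_out/η = 36.882/0.881 = 41.864 W.
I_in = P_in/V_in = 41.864/220 = 0.190 A.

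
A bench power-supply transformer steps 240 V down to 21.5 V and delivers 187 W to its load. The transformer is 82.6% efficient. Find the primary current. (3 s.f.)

I_p ≈ 0.943 A

P_in = P_out/η = 187/0.826 = 226.39 W.
I_p = P_in/V_p = 226.39/240 = 0.943 A.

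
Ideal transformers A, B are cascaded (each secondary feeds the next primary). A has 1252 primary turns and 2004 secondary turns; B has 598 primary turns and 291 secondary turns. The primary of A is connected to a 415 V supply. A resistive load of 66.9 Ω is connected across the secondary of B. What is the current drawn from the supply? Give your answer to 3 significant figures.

I_supply ≈ 3.76 A

Secondary of A: V = 415.00 × 2004/1252 = 664.27 V.
Secondary of B: V = 664.27 × 291/598 = 323.25 V.
I_load = 323.25/66.9 = 4.8318 A, so P_out = 323.25 × 4.8318 = 1561.9 W.
All ideal ⇒ P_in = P_out, so I_supply = 1561.9/415 = 3.76 A.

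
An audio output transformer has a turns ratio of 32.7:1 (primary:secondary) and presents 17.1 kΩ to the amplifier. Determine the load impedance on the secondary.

Z_s = Z_p/(N_p/N_s)² = 17100/32.7² = 16.0 Ω.

Z_s ≈ 16.0 Ω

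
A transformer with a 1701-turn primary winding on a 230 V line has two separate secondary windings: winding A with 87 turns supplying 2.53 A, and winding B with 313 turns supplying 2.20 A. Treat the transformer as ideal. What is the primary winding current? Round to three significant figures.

V_A = 230 × 87/1701 = 11.764 V; V_B = 230 × 313/1701 = 42.322 V.
P_out = V_A I_A + V_B I_B = 11.764×2.53 + 42.322×2.20 = 29.762 + 93.109 = 122.87 W.
Ideal ⇒ P_in = P_out, so I_p = P_out/V_p = 122.87/230 = 0.534 A.

I_p ≈ 0.534 A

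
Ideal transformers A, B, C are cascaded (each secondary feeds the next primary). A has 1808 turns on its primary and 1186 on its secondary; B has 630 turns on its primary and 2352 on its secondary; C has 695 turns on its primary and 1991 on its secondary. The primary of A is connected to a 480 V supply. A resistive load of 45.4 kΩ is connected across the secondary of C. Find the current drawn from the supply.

After A: V = 480.00 × 1186/1808 = 314.87 V.
After B: V = 314.87 × 2352/630 = 1175.5 V.
After C: V = 1175.5 × 1991/695 = 3367.5 V.
I_load = 3367.5/45400 = 0.074175 A, so P_out = 3367.5 × 0.074175 = 249.78 W.
All ideal ⇒ P_in = P_out, so I_supply = 249.78/480 = 0.520 A.

I_supply ≈ 0.520 A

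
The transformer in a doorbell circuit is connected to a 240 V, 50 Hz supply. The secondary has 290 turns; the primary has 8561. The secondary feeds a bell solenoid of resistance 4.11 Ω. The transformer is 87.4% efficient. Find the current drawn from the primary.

V_s = 240 × 290/8561 = 8.1299 V.
I_s = V_s/R = 8.1299/4.11 = 1.9781 A.
P_out = V_s I_s = 8.1299 × 1.9781 = 16.082 W.
P_in = P_out/η = 16.082/0.874 = 18.400 W.
I_p = P_in/V_p = 18.400/240 = 0.0767 A.

I_p ≈ 0.0767 A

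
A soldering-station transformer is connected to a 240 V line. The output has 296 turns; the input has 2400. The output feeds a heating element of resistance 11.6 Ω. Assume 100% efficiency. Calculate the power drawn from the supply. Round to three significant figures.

V_out = V_in × N_out/N_in = 240 × 296/2400 = 29.600 V.
I_out = V_out/R = 29.600/11.6 = 2.5517 A.
I_in = I_out × N_out/N_in = 2.5517 × 296/2400 = 0.31471 A.
P = V_in I_in = 240 × 0.31471 = 75.5 W.

P ≈ 75.5 W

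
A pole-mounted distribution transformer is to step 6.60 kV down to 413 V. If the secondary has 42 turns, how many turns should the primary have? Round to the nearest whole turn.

N_p/N_s = V_p/V_s, so N_p = 42 × 6600/413 = 671.2 ≈ 671 turns.

N_p = 671 turns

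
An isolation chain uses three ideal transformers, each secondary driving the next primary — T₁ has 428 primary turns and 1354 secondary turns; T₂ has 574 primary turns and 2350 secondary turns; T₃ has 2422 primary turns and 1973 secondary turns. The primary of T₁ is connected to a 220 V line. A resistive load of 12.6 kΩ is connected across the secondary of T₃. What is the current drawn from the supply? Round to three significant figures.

Secondary of T₁: V = 220.00 × 1354/428 = 695.98 V.
Secondary of T₂: V = 695.98 × 2350/574 = 2849.4 V.
Secondary of T₃: V = 2849.4 × 1973/2422 = 2321.2 V.
I_load = 2321.2/12600 = 0.18422 A, so P_out = 2321.2 × 0.18422 = 427.60 W.
All ideal ⇒ P_in = P_out, so I_supply = 427.60/220 = 1.94 A.

I_supply ≈ 1.94 A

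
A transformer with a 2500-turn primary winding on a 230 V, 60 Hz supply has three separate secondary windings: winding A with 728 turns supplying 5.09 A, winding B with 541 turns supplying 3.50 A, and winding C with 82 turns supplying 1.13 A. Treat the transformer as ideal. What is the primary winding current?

I_p ≈ 2.28 A

V_A = 230 × 728/2500 = 66.976 V; V_B = 230 × 541/2500 = 49.772 V; V_C = 230 × 82/2500 = 7.5440 V.
P_out = V_A I_A + V_B I_B + V_C I_C = 66.976×5.09 + 49.772×3.50 + 7.5440×1.13 = 340.91 + 174.20 + 8.5247 = 523.63 W.
Ideal ⇒ P_in = P_out, so I_p = P_out/V_p = 523.63/230 = 2.28 A.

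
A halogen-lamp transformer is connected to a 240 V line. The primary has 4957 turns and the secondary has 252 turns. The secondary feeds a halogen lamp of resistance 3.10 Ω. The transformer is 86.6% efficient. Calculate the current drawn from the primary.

V_s = 240 × 252/4957 = 12.201 V.
I_s = V_s/R = 12.201/3.10 = 3.9358 A.
P_out = V_s I_s = 12.201 × 3.9358 = 48.020 W.
P_in = P_out/η = 48.020/0.866 = 55.451 W.
I_p = P_in/V_p = 55.451/240 = 0.231 A.

I_p ≈ 0.231 A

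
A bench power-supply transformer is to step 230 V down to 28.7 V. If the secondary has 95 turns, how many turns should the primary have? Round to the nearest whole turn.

N_p = 761 turns

N_p/N_s = V_p/V_s, so N_p = 95 × 230/28.7 = 761.3 ≈ 761 turns.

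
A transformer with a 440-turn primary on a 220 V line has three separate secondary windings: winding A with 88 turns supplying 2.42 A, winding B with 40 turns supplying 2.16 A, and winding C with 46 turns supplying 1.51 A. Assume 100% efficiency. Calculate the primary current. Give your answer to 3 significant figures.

I_p ≈ 0.838 A

V_A = 220 × 88/440 = 44.000 V; V_B = 220 × 40/440 = 20.000 V; V_C = 220 × 46/440 = 23.000 V.
P_out = V_A I_A + V_B I_B + V_C I_C = 44.000×2.42 + 20.000×2.16 + 23.000×1.51 = 106.48 + 43.200 + 34.730 = 184.41 W.
Ideal ⇒ P_in = P_out, so I_p = P_out/V_p = 184.41/220 = 0.838 A.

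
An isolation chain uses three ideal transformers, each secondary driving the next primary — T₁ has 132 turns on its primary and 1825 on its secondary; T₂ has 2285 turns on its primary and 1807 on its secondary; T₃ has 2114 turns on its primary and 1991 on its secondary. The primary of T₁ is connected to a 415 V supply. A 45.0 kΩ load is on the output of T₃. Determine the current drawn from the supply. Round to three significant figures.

After T₁: V = 415.00 × 1825/132 = 5737.7 V.
After T₂: V = 5737.7 × 1807/2285 = 4537.4 V.
After T₃: V = 4537.4 × 1991/2114 = 4273.4 V.
I_load = 4273.4/45000 = 0.094965 A, so P_out = 4273.4 × 0.094965 = 405.82 W.
All ideal ⇒ P_in = P_out, so I_supply = 405.82/415 = 0.978 A.

I_supply ≈ 0.978 A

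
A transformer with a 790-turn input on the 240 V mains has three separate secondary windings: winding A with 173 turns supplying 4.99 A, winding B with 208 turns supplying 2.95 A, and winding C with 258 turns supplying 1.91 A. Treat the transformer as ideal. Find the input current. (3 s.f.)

V_A = 240 × 173/790 = 52.557 V; V_B = 240 × 208/790 = 63.190 V; V_C = 240 × 258/790 = 78.380 V.
P_out = V_A I_A + V_B I_B + V_C I_C = 52.557×4.99 + 63.190×2.95 + 78.380×1.91 = 262.26 + 186.41 + 149.71 = 598.37 W.
Ideal ⇒ P_in = P_out, so I_in = P_out/V_in = 598.37/240 = 2.49 A.

I_in ≈ 2.49 A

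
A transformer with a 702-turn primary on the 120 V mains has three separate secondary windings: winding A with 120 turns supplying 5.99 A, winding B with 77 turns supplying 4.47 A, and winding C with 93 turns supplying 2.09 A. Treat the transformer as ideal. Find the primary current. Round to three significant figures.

V_A = 120 × 120/702 = 20.513 V; V_B = 120 × 77/702 = 13.162 V; V_C = 120 × 93/702 = 15.897 V.
P_out = V_A I_A + V_B I_B + V_C I_C = 20.513×5.99 + 13.162×4.47 + 15.897×2.09 = 122.87 + 58.836 + 33.226 = 214.93 W.
Ideal ⇒ P_in = P_out, so I_p = P_out/V_p = 214.93/120 = 1.79 A.

I_p ≈ 1.79 A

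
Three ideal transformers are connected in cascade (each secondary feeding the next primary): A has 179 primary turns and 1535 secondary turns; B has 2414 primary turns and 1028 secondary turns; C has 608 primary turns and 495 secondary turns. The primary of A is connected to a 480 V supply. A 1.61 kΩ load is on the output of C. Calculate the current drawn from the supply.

I_supply ≈ 2.64 A

After A: V = 480.00 × 1535/179 = 4116.2 V.
After B: V = 4116.2 × 1028/2414 = 1752.9 V.
After C: V = 1752.9 × 495/608 = 1427.1 V.
I_load = 1427.1/1610 = 0.88640 A, so P_out = 1427.1 × 0.88640 = 1265.0 W.
All ideal ⇒ P_in = P_out, so I_supply = 1265.0/480 = 2.64 A.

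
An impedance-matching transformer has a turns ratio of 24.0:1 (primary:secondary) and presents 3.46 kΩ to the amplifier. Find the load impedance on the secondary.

Z_s = Z_p/(N_p/N_s)² = 3460/24.0² = 6.01 Ω.

Z_s ≈ 6.01 Ω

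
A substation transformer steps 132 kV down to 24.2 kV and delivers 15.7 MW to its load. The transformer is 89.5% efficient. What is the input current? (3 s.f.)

I_in ≈ 133 A

P_in = P_out/η = 1.57×10^7/0.895 = 1.7542×10^7 W.
I_in = P_in/V_in = 1.7542×10^7/132000 = 133 A.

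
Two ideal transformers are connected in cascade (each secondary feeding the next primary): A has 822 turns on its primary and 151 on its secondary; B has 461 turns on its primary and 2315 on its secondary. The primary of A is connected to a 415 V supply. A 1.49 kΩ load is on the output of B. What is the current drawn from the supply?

I_supply ≈ 0.237 A

After A: V = 415.00 × 151/822 = 76.235 V.
After B: V = 76.235 × 2315/461 = 382.83 V.
I_load = 382.83/1490 = 0.25693 A, so P_out = 382.83 × 0.25693 = 98.360 W.
All ideal ⇒ P_in = P_out, so I_supply = 98.360/415 = 0.237 A.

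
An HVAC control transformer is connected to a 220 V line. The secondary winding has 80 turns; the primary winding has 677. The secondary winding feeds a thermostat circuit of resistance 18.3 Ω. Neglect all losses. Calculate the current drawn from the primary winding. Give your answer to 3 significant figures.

I_p ≈ 0.168 A

V_s = V_p × N_s/N_p = 220 × 80/677 = 25.997 V.
I_s = V_s/R = 25.997/18.3 = 1.4206 A.
For an ideal transformer I_p N_p = I_s N_s, so I_p = 1.4206 × 80/677 = 0.168 A.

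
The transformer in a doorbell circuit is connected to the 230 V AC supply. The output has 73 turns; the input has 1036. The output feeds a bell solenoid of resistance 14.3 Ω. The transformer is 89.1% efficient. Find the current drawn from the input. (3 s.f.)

V_out = 230 × 73/1036 = 16.207 V.
I_out = V_out/R = 16.207/14.3 = 1.1333 A.
P_out = V_out I_out = 16.207 × 1.1333 = 18.367 W.
P_in = P_out/η = 18.367/0.891 = 20.614 W.
I_in = P_in/V_in = 20.614/230 = 0.0896 A.

I_in ≈ 0.0896 A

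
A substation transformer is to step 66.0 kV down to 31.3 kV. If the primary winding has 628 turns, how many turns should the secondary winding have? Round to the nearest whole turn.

N_s/N_p = V_s/V_p, so N_s = 628 × 31300/66000 = 297.8 ≈ 298 turns.

N_s = 298 turns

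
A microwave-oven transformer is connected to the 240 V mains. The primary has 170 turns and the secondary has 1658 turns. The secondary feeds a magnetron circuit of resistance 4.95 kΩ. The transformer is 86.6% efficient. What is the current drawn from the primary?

I_p ≈ 5.33 A

V_s = 240 × 1658/170 = 2340.7 V.
I_s = V_s/R = 2340.7/4950 = 0.47287 A.
P_out = V_s I_s = 2340.7 × 0.47287 = 1106.8 W.
P_in = P_out/η = 1106.8/0.866 = 1278.1 W.
I_p = P_in/V_p = 1278.1/240 = 5.33 A.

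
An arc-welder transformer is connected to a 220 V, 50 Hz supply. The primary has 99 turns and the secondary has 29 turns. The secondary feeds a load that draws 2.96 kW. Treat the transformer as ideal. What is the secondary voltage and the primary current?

V_s = V_p × N_s/N_p = 220 × 29/99 = 64.444 V.
I_s = P/V_s = 2960/64.444 = 45.931 A.
I_p = I_s × N_s/N_p = 45.931 × 29/99 = 13.5 A.

V_s ≈ 64.4 V, I_p ≈ 13.5 A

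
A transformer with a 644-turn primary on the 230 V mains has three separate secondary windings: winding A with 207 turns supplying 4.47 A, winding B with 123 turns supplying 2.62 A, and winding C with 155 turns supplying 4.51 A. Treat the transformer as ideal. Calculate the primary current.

I_p ≈ 3.02 A

V_A = 230 × 207/644 = 73.929 V; V_B = 230 × 123/644 = 43.929 V; V_C = 230 × 155/644 = 55.357 V.
P_out = V_A I_A + V_B I_B + V_C I_C = 73.929×4.47 + 43.929×2.62 + 55.357×4.51 = 330.46 + 115.09 + 249.66 = 695.21 W.
Ideal ⇒ P_in = P_out, so I_p = P_out/V_p = 695.21/230 = 3.02 A.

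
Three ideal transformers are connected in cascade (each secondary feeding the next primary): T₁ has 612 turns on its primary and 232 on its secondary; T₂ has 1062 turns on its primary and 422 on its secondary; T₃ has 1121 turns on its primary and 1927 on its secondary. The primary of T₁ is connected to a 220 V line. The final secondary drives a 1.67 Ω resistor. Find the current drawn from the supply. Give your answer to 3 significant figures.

Secondary of T₁: V = 220.00 × 232/612 = 83.399 V.
Secondary of T₂: V = 83.399 × 422/1062 = 33.140 V.
Secondary of T₃: V = 33.140 × 1927/1121 = 56.967 V.
I_load = 56.967/1.67 = 34.112 A, so P_out = 56.967 × 34.112 = 1943.3 W.
All ideal ⇒ P_in = P_out, so I_supply = 1943.3/220 = 8.83 A.

I_supply ≈ 8.83 A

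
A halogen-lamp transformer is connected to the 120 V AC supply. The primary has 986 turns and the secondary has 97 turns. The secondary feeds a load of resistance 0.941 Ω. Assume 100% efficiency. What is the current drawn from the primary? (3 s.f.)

I_p ≈ 1.23 A

V_s = V_p × N_s/N_p = 120 × 97/986 = 11.805 V.
I_s = V_s/R = 11.805/0.941 = 12.545 A.
For an ideal transformer I_p N_p = I_s N_s, so I_p = 12.545 × 97/986 = 1.23 A.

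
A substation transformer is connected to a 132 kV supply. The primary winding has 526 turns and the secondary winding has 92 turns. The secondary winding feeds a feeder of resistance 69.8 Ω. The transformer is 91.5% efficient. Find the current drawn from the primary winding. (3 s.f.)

V_s = 132000 × 92/526 = 23087 V.
I_s = V_s/R = 23087/69.8 = 330.77 A.
P_out = V_s I_s = 23087 × 330.77 = 7.6365×10^6 W.
P_in = P_out/η = 7.6365×10^6/0.915 = 8.3459×10^6 W.
I_p = P_in/V_p = 8.3459×10^6/132000 = 63.2 A.

I_p ≈ 63.2 A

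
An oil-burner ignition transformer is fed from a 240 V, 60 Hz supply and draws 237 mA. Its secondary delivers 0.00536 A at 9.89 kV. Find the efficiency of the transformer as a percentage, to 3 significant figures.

η ≈ 93.2%

P_in = 240 × 0.237 = 56.8800 W.
P_out = 9890 × 0.00536 = 53.0104 W.
η = P_out/P_in = 53.0104/56.8800 = 0.932.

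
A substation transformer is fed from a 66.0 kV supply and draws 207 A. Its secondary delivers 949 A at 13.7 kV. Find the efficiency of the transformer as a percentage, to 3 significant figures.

P_in = 66000 × 207 = 1.36620×10^7 W.
P_out = 13700 × 949 = 1.30013×10^7 W.
η = P_out/P_in = 1.30013×10^7/(1.36620×10^7) = 0.952.

η ≈ 95.2%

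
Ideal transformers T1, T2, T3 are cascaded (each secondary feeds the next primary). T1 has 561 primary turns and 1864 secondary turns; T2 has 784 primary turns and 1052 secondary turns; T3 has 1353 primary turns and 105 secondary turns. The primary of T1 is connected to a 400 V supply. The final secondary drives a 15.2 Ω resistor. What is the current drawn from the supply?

After T1: V = 400.00 × 1864/561 = 1329.1 V.
After T2: V = 1329.1 × 1052/784 = 1783.4 V.
After T3: V = 1783.4 × 105/1353 = 138.40 V.
I_load = 138.40/15.2 = 9.1052 A, so P_out = 138.40 × 9.1052 = 1260.2 W.
All ideal ⇒ P_in = P_out, so I_supply = 1260.2/400 = 3.15 A.

I_supply ≈ 3.15 A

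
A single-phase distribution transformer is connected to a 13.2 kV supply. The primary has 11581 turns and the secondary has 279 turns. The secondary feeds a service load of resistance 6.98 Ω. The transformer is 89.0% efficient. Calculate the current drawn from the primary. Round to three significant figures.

V_s = 13200 × 279/11581 = 318.00 V.
I_s = V_s/R = 318.00/6.98 = 45.559 A.
P_out = V_s I_s = 318.00 × 45.559 = 14488 W.
P_in = P_out/η = 14488/0.890 = 16279 W.
I_p = P_in/V_p = 16279/13200 = 1.23 A.

I_p ≈ 1.23 A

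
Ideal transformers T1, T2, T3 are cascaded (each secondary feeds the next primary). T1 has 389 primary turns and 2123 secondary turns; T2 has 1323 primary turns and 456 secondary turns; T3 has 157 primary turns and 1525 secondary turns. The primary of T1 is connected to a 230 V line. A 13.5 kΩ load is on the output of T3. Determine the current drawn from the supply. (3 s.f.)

I_supply ≈ 5.69 A

After T1: V = 230.00 × 2123/389 = 1255.2 V.
After T2: V = 1255.2 × 456/1323 = 432.65 V.
After T3: V = 432.65 × 1525/157 = 4202.5 V.
I_load = 4202.5/13500 = 0.31129 A, so P_out = 4202.5 × 0.31129 = 1308.2 W.
All ideal ⇒ P_in = P_out, so I_supply = 1308.2/230 = 5.69 A.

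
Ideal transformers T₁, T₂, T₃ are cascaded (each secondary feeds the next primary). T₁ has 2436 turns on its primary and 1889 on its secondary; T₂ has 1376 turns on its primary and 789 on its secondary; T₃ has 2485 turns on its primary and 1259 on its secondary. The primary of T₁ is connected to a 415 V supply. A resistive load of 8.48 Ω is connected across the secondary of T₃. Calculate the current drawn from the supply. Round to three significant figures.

Secondary of T₁: V = 415.00 × 1889/2436 = 321.81 V.
Secondary of T₂: V = 321.81 × 789/1376 = 184.53 V.
Secondary of T₃: V = 184.53 × 1259/2485 = 93.489 V.
I_load = 93.489/8.48 = 11.025 A, so P_out = 93.489 × 11.025 = 1030.7 W.
All ideal ⇒ P_in = P_out, so I_supply = 1030.7/415 = 2.48 A.

I_supply ≈ 2.48 A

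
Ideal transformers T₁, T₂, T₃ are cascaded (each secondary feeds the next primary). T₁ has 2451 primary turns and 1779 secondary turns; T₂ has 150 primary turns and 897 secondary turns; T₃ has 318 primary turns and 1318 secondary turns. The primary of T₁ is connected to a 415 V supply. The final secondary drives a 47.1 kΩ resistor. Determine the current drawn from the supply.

I_supply ≈ 2.85 A

Secondary of T₁: V = 415.00 × 1779/2451 = 301.22 V.
Secondary of T₂: V = 301.22 × 897/150 = 1801.3 V.
Secondary of T₃: V = 1801.3 × 1318/318 = 7465.7 V.
I_load = 7465.7/47100 = 0.15851 A, so P_out = 7465.7 × 0.15851 = 1183.4 W.
All ideal ⇒ P_in = P_out, so I_supply = 1183.4/415 = 2.85 A.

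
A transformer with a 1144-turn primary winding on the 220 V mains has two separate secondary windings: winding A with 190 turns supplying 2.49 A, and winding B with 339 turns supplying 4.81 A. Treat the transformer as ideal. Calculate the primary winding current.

I_p ≈ 1.84 A

V_A = 220 × 190/1144 = 36.538 V; V_B = 220 × 339/1144 = 65.192 V.
P_out = V_A I_A + V_B I_B = 36.538×2.49 + 65.192×4.81 = 90.981 + 313.57 = 404.56 W.
Ideal ⇒ P_in = P_out, so I_p = P_out/V_p = 404.56/220 = 1.84 A.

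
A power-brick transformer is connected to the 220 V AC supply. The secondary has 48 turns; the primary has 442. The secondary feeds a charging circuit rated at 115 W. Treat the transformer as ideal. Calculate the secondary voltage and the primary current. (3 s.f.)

V_s = V_p × N_s/N_p = 220 × 48/442 = 23.891 V.
I_s = P/V_s = 115/23.891 = 4.8134 A.
I_p = I_s × N_s/N_p = 4.8134 × 48/442 = 0.523 A.

V_s ≈ 23.9 V, I_p ≈ 0.523 A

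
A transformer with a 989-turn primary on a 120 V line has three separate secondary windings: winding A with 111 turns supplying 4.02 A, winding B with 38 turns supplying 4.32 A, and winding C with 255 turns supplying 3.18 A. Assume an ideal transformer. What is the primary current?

V_A = 120 × 111/989 = 13.468 V; V_B = 120 × 38/989 = 4.6107 V; V_C = 120 × 255/989 = 30.940 V.
P_out = V_A I_A + V_B I_B + V_C I_C = 13.468×4.02 + 4.6107×4.32 + 30.940×3.18 = 54.142 + 19.918 + 98.390 = 172.45 W.
Ideal ⇒ P_in = P_out, so I_p = P_out/V_p = 172.45/120 = 1.44 A.

I_p ≈ 1.44 A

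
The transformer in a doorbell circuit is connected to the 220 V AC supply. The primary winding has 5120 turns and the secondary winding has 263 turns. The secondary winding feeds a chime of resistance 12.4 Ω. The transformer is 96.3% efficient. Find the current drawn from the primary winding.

I_p ≈ 0.0486 A

V_s = 220 × 263/5120 = 11.301 V.
I_s = V_s/R = 11.301/12.4 = 0.91135 A.
P_out = V_s I_s = 11.301 × 0.91135 = 10.299 W.
P_in = P_out/η = 10.299/0.963 = 10.695 W.
I_p = P_in/V_p = 10.695/220 = 0.0486 A.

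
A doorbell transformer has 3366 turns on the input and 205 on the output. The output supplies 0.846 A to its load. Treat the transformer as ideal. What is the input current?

For an ideal transformer I_in/I_out = N_out/N_in, so I_in = 0.846 × 205/3366 = 0.0515 A.

I_in ≈ 0.0515 A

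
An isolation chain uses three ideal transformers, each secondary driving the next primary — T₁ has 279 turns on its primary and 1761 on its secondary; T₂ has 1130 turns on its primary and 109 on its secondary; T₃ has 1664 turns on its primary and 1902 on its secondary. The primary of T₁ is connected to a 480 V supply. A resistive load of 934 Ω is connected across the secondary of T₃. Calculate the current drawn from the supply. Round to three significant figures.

I_supply ≈ 0.249 A

After T₁: V = 480.00 × 1761/279 = 3029.7 V.
After T₂: V = 3029.7 × 109/1130 = 292.24 V.
After T₃: V = 292.24 × 1902/1664 = 334.04 V.
I_load = 334.04/934 = 0.35765 A, so P_out = 334.04 × 0.35765 = 119.47 W.
All ideal ⇒ P_in = P_out, so I_supply = 119.47/480 = 0.249 A.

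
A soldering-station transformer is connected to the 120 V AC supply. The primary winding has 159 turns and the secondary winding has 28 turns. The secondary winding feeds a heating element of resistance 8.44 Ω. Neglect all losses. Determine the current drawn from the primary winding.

V_s = V_p × N_s/N_p = 120 × 28/159 = 21.132 V.
I_s = V_s/R = 21.132/8.44 = 2.5038 A.
For an ideal transformer I_p N_p = I_s N_s, so I_p = 2.5038 × 28/159 = 0.441 A.

I_p ≈ 0.441 A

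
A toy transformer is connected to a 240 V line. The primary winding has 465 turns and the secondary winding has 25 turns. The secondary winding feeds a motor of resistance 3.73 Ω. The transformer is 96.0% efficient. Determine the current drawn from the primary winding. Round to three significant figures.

I_p ≈ 0.194 A

V_s = 240 × 25/465 = 12.903 V.
I_s = V_s/R = 12.903/3.73 = 3.4593 A.
P_out = V_s I_s = 12.903 × 3.4593 = 44.636 W.
P_in = P_out/η = 44.636/0.960 = 46.496 W.
I_p = P_in/V_p = 46.496/240 = 0.194 A.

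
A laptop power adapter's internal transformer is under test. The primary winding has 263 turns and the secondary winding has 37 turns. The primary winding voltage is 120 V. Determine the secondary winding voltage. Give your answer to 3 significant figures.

V_s ≈ 16.9 V

V_s/V_p = N_s/N_p, so V_s = 120 × 37/263 = 16.9 V.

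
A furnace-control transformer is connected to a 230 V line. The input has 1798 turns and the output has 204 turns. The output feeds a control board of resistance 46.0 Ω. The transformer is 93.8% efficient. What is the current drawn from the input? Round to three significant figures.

V_out = 230 × 204/1798 = 26.096 V.
I_out = V_out/R = 26.096/46.0 = 0.56730 A.
P_out = V_out I_out = 26.096 × 0.56730 = 14.804 W.
P_in = P_out/η = 14.804/0.938 = 15.783 W.
I_in = P_in/V_in = 15.783/230 = 0.0686 A.

I_in ≈ 0.0686 A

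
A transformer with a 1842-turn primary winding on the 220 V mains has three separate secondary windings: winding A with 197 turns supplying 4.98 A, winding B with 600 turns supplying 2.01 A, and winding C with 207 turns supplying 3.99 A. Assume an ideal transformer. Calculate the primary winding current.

V_A = 220 × 197/1842 = 23.529 V; V_B = 220 × 600/1842 = 71.661 V; V_C = 220 × 207/1842 = 24.723 V.
P_out = V_A I_A + V_B I_B + V_C I_C = 23.529×4.98 + 71.661×2.01 + 24.723×3.99 = 117.17 + 144.04 + 98.645 = 359.86 W.
Ideal ⇒ P_in = P_out, so I_p = P_out/V_p = 359.86/220 = 1.64 A.

I_p ≈ 1.64 A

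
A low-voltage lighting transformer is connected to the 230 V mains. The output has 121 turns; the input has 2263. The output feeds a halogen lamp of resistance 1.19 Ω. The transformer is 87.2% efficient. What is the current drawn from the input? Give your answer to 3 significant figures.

V_out = 230 × 121/2263 = 12.298 V.
I_out = V_out/R = 12.298/1.19 = 10.334 A.
P_out = V_out I_out = 12.298 × 10.334 = 127.09 W.
P_in = P_out/η = 127.09/0.872 = 145.75 W.
I_in = P_in/V_in = 145.75/230 = 0.634 A.

I_in ≈ 0.634 A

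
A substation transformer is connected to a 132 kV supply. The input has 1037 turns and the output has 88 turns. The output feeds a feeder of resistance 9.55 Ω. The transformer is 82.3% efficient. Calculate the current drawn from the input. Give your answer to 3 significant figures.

I_in ≈ 121 A

V_out = 132000 × 88/1037 = 11202 V.
I_out = V_out/R = 11202/9.55 = 1172.9 A.
P_out = V_out I_out = 11202 × 1172.9 = 1.3139×10^7 W.
P_in = P_out/η = 1.3139×10^7/0.823 = 1.5964×10^7 W.
I_in = P_in/V_in = 1.5964×10^7/132000 = 121 A.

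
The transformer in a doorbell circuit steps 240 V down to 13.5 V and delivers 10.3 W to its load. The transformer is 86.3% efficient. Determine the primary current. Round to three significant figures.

P_in = P_out/η = 10.3/0.863 = 11.935 W.
I_p = P_in/V_p = 11.935/240 = 0.0497 A.

I_p ≈ 0.0497 A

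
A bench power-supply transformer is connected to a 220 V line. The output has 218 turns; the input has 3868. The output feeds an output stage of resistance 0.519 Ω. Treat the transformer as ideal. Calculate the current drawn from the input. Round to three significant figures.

V_out = V_in × N_out/N_in = 220 × 218/3868 = 12.399 V.
I_out = V_out/R = 12.399/0.519 = 23.891 A.
For an ideal transformer I_in N_in = I_out N_out, so I_in = 23.891 × 218/3868 = 1.35 A.

I_in ≈ 1.35 A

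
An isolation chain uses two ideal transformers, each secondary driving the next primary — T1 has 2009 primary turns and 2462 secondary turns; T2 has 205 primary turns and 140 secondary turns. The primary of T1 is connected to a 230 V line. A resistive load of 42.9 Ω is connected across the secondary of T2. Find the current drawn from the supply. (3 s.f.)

I_supply ≈ 3.76 A

After T1: V = 230.00 × 2462/2009 = 281.86 V.
After T2: V = 281.86 × 140/205 = 192.49 V.
I_load = 192.49/42.9 = 4.4870 A, so P_out = 192.49 × 4.4870 = 863.70 W.
All ideal ⇒ P_in = P_out, so I_supply = 863.70/230 = 3.76 A.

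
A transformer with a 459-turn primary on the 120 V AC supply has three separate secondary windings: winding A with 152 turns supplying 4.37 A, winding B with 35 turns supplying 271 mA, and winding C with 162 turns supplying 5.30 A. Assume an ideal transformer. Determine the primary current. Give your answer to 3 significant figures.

I_p ≈ 3.34 A

V_A = 120 × 152/459 = 39.739 V; V_B = 120 × 35/459 = 9.1503 V; V_C = 120 × 162/459 = 42.353 V.
P_out = V_A I_A + V_B I_B + V_C I_C = 39.739×4.37 + 9.1503×0.271 + 42.353×5.30 = 173.66 + 2.4797 + 224.47 = 400.61 W.
Ideal ⇒ P_in = P_out, so I_p = P_out/V_p = 400.61/120 = 3.34 A.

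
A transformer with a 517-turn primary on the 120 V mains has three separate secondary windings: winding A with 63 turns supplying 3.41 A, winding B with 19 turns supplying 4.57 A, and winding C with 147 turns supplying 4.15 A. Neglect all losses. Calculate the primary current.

V_A = 120 × 63/517 = 14.623 V; V_B = 120 × 19/517 = 4.4101 V; V_C = 120 × 147/517 = 34.120 V.
P_out = V_A I_A + V_B I_B + V_C I_C = 14.623×3.41 + 4.4101×4.57 + 34.120×4.15 = 49.864 + 20.154 + 141.60 = 211.62 W.
Ideal ⇒ P_in = P_out, so I_p = P_out/V_p = 211.62/120 = 1.76 A.

I_p ≈ 1.76 A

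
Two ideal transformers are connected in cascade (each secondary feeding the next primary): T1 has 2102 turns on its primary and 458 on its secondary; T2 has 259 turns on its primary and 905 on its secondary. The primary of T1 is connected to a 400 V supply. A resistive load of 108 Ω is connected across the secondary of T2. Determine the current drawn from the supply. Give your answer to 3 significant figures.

I_supply ≈ 2.15 A

Secondary of T1: V = 400.00 × 458/2102 = 87.155 V.
Secondary of T2: V = 87.155 × 905/259 = 304.54 V.
I_load = 304.54/108 = 2.8198 A, so P_out = 304.54 × 2.8198 = 858.74 W.
All ideal ⇒ P_in = P_out, so I_supply = 858.74/400 = 2.15 A.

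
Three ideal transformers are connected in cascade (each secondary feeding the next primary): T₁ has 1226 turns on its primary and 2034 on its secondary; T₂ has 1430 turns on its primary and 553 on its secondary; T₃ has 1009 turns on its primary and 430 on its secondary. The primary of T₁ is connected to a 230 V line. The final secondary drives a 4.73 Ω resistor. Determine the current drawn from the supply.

I_supply ≈ 3.64 A

After T₁: V = 230.00 × 2034/1226 = 381.58 V.
After T₂: V = 381.58 × 553/1430 = 147.56 V.
After T₃: V = 147.56 × 430/1009 = 62.886 V.
I_load = 62.886/4.73 = 13.295 A, so P_out = 62.886 × 13.295 = 836.08 W.
All ideal ⇒ P_in = P_out, so I_supply = 836.08/230 = 3.64 A.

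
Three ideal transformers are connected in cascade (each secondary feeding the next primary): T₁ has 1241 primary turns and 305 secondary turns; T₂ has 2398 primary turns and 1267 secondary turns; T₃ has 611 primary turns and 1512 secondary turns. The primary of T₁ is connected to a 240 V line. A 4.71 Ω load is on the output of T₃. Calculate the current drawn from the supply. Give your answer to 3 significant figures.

I_supply ≈ 5.26 A

Secondary of T₁: V = 240.00 × 305/1241 = 58.985 V.
Secondary of T₂: V = 58.985 × 1267/2398 = 31.165 V.
Secondary of T₃: V = 31.165 × 1512/611 = 77.122 V.
I_load = 77.122/4.71 = 16.374 A, so P_out = 77.122 × 16.374 = 1262.8 W.
All ideal ⇒ P_in = P_out, so I_supply = 1262.8/240 = 5.26 A.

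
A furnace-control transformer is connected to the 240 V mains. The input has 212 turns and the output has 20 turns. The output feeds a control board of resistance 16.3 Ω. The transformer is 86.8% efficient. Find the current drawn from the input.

I_in ≈ 0.151 A

V_out = 240 × 20/212 = 22.642 V.
I_out = V_out/R = 22.642/16.3 = 1.3890 A.
P_out = V_out I_out = 22.642 × 1.3890 = 31.450 W.
P_in = P_out/η = 31.450/0.868 = 36.233 W.
I_in = P_in/V_in = 36.233/240 = 0.151 A.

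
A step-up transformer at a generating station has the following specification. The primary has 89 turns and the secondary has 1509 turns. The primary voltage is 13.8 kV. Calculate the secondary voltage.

V_s ≈ 234000 V

V_s/V_p = N_s/N_p, so V_s = 13800 × 1509/89 = 234000 V.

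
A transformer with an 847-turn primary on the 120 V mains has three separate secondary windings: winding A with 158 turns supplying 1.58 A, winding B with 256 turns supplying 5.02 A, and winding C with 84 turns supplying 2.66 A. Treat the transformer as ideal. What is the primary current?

V_A = 120 × 158/847 = 22.385 V; V_B = 120 × 256/847 = 36.269 V; V_C = 120 × 84/847 = 11.901 V.
P_out = V_A I_A + V_B I_B + V_C I_C = 22.385×1.58 + 36.269×5.02 + 11.901×2.66 = 35.368 + 182.07 + 31.656 = 249.10 W.
Ideal ⇒ P_in = P_out, so I_p = P_out/V_p = 249.10/120 = 2.08 A.

I_p ≈ 2.08 A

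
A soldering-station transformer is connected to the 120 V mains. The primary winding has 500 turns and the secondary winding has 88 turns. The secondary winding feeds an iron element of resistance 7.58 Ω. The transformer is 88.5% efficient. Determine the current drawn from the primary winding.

V_s = 120 × 88/500 = 21.120 V.
I_s = V_s/R = 21.120/7.58 = 2.7863 A.
P_out = V_s I_s = 21.120 × 2.7863 = 58.846 W.
P_in = P_out/η = 58.846/0.885 = 66.493 W.
I_p = P_in/V_p = 66.493/120 = 0.554 A.

I_p ≈ 0.554 A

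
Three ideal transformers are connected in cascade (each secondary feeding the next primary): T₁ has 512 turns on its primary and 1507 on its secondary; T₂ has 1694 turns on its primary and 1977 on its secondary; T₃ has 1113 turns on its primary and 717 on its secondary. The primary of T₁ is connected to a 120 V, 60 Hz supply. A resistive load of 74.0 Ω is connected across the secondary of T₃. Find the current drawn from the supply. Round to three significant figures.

I_supply ≈ 7.94 A

Secondary of T₁: V = 120.00 × 1507/512 = 353.20 V.
Secondary of T₂: V = 353.20 × 1977/1694 = 412.21 V.
Secondary of T₃: V = 412.21 × 717/1113 = 265.55 V.
I_load = 265.55/74.0 = 3.5885 A, so P_out = 265.55 × 3.5885 = 952.91 W.
All ideal ⇒ P_in = P_out, so I_supply = 952.91/120 = 7.94 A.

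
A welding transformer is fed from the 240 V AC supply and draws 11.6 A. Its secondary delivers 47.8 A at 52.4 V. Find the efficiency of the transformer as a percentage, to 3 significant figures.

η ≈ 90.0%

P_in = 240 × 11.6 = 2784.00 W.
P_out = 52.4 × 47.8 = 2504.72 W.
η = P_out/P_in = 2504.72/2784.00 = 0.900.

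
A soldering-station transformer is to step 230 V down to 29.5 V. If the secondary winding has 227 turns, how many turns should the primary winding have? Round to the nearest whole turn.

N_p = 1770 turns

N_p/N_s = V_p/V_s, so N_p = 227 × 230/29.5 = 1769.8 ≈ 1770 turns.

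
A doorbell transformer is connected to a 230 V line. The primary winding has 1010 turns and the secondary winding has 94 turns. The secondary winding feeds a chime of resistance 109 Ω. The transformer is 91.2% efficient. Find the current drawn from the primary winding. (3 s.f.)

V_s = 230 × 94/1010 = 21.406 V.
I_s = V_s/R = 21.406/109 = 0.19638 A.
P_out = V_s I_s = 21.406 × 0.19638 = 4.2038 W.
P_in = P_out/η = 4.2038/0.912 = 4.6094 W.
I_p = P_in/V_p = 4.6094/230 = 0.0200 A.

I_p ≈ 0.0200 A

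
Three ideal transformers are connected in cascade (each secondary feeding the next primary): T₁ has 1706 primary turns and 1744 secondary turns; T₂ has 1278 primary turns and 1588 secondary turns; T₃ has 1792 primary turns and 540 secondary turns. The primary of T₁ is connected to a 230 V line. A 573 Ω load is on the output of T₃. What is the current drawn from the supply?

I_supply ≈ 0.0588 A

Secondary of T₁: V = 230.00 × 1744/1706 = 235.12 V.
Secondary of T₂: V = 235.12 × 1588/1278 = 292.16 V.
Secondary of T₃: V = 292.16 × 540/1792 = 88.038 V.
I_load = 88.038/573 = 0.15364 A, so P_out = 88.038 × 0.15364 = 13.527 W.
All ideal ⇒ P_in = P_out, so I_supply = 13.527/230 = 0.0588 A.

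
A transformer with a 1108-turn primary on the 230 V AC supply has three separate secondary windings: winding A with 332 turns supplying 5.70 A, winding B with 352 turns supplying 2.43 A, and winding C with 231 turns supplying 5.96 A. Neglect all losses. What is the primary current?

I_p ≈ 3.72 A

V_A = 230 × 332/1108 = 68.917 V; V_B = 230 × 352/1108 = 73.069 V; V_C = 230 × 231/1108 = 47.951 V.
P_out = V_A I_A + V_B I_B + V_C I_C = 68.917×5.70 + 73.069×2.43 + 47.951×5.96 = 392.83 + 177.56 + 285.79 = 856.17 W.
Ideal ⇒ P_in = P_out, so I_p = P_out/V_p = 856.17/230 = 3.72 A.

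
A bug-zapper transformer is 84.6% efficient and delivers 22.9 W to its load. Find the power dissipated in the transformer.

P_in = P_out/η = 22.9/0.846 = 27.0686 W.
P_loss = P_in − P_out = 27.0686 − 22.9 = 4.17 W.

P_loss ≈ 4.17 W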